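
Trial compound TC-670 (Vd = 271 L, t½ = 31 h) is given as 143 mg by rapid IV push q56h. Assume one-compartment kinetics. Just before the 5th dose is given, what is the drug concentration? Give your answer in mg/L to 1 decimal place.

0.2 mg/L

f = (1/2)^(τ/t½) = (1/2)^(56/31) ≈ 0.2859.
C₀ = D/Vd = 143/271 ≈ 0.528 mg/L.
Before the 5th dose, 4 doses have been given. Superposition: Cmin = C₀·(f + f² + … + f^4).
≈ 0.528 × (0.2859 + 0.0817 + 0.0234 + 0.0067) ≈ 0.528 × 0.3977 ≈ 0.210 mg/L.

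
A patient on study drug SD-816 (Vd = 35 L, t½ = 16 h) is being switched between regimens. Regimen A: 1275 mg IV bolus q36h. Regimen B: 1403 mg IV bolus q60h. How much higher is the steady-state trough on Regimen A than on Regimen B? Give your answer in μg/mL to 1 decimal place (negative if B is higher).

6.5 μg/mL

Regimen A: f = (1/2)^(36/16) ≈ 0.2102; Cmin,ss = (1275/35)·f/(1−f) ≈ 9.695 μg/mL.
Regimen B: f = (1/2)^(60/16) ≈ 0.0743; Cmin,ss = (1403/35)·f/(1−f) ≈ 3.217 μg/mL.
Difference ≈ 9.695 − 3.217 ≈ 6.478 μg/mL.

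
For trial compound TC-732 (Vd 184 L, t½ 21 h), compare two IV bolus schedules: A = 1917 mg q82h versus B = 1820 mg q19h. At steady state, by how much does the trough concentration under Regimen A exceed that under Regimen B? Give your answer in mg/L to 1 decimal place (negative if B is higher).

Regimen A: f = (1/2)^(82/21) ≈ 0.0668; Cmin,ss = (1917/184)·f/(1−f) ≈ 0.746 mg/L.
Regimen B: f = (1/2)^(19/21) ≈ 0.5341; Cmin,ss = (1820/184)·f/(1−f) ≈ 11.339 mg/L.
Difference ≈ 0.746 − 11.339 ≈ -10.593 mg/L.

-10.6 mg/L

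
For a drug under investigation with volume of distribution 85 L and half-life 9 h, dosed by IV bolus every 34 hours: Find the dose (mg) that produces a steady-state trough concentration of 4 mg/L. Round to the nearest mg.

4323 mg

τ/t½ = 34/9 ≈ 3.7778, so f = (1/2)^(34/9) ≈ 0.072908.
Cmin,ss = (D/Vd)·f/(1−f), so D = Cmin,ss·Vd·(1−f)/f.
D = 4 × 85 × (1−f)/f ≈ 4 × 85 × 12.71592 ≈ 4323.41 mg.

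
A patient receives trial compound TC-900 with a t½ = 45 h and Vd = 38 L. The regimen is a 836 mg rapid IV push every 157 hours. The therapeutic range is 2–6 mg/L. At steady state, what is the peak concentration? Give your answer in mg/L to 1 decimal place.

24.2 mg/L

Over one 157-h interval, 157/45 ≈ 3.4889 half-lives elapse, leaving f ≈ 0.0891 of each dose.
At steady state, accumulation factor R = 1/(1 − e^(−kτ)) ≈ 1.0978.
Each bolus raises the concentration by D/Vd = 836/38 ≈ 22.000 mg/L.
Cmax,ss = C₀/(1 − f) ≈ 22.000/0.9109 ≈ 24.152 mg/L.
Peak 24.2 mg/L vs MTC 6 mg/L: exceeds toxic threshold.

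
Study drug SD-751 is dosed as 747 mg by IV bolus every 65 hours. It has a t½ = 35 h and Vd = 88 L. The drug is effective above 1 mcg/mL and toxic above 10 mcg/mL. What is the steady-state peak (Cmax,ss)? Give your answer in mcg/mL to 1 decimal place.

Over one 65-h interval, 65/35 ≈ 1.8571 half-lives elapse, leaving f ≈ 0.2760 of each dose.
Accumulation ratio R = 1/(1 − f) ≈ 1/0.7240 ≈ 1.3812.
Each bolus raises the concentration by D/Vd = 747/88 ≈ 8.489 mcg/mL.
Steady-state peak Cmax,ss = C₀·R ≈ 8.489 × 1.3812 ≈ 11.725 mcg/mL.
Peak 11.7 mcg/mL vs MTC 10 mcg/mL: exceeds toxic threshold.

11.7 mcg/mL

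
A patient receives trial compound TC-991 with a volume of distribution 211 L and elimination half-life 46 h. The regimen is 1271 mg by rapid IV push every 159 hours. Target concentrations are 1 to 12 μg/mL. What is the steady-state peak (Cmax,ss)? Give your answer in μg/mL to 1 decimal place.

6.6 μg/mL

k = ln2/t½ = ln2/46 ≈ 0.015068 h⁻¹; fraction remaining f = e^(−kτ) = e^(−0.015068×159) ≈ 0.0911.
At steady state, accumulation factor R = 1/(1 − e^(−kτ)) ≈ 1.1002.
Single-dose peak C₀ = D/Vd = 1271/211 ≈ 6.024 μg/mL.
Steady-state peak Cmax,ss = C₀·R ≈ 6.024 × 1.1002 ≈ 6.628 μg/mL.
Peak 6.6 μg/mL vs MTC 12 μg/mL: below toxic threshold.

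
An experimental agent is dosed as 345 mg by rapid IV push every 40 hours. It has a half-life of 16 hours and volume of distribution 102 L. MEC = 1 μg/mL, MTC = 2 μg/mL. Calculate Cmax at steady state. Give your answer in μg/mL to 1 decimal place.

4.1 μg/mL

k = ln2/t½ = ln2/16 ≈ 0.043322 h⁻¹; fraction remaining f = e^(−kτ) = e^(−0.043322×40) ≈ 0.1768.
At steady state, accumulation factor R = 1/(1 − e^(−kτ)) ≈ 1.2148.
Single-dose peak C₀ = D/Vd = 345/102 ≈ 3.382 μg/mL.
Steady-state peak Cmax,ss = C₀·R ≈ 3.382 × 1.2148 ≈ 4.108 μg/mL.
Peak 4.1 μg/mL vs MTC 2 μg/mL: exceeds toxic threshold.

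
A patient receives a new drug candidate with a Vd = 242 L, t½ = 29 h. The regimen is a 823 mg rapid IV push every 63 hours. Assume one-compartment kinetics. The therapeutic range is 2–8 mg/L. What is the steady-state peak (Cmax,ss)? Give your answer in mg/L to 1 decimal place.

Over one 63-h interval, 63/29 ≈ 2.1724 half-lives elapse, leaving f ≈ 0.2218 of each dose.
Accumulation ratio R = 1/(1 − f) ≈ 1/0.7782 ≈ 1.2850.
Single-dose peak C₀ = D/Vd = 823/242 ≈ 3.401 mg/L.
Cmax,ss = C₀/(1 − f) ≈ 3.401/0.7782 ≈ 4.370 mg/L.
Peak 4.4 mg/L vs MTC 8 mg/L: below toxic threshold.

4.4 mg/L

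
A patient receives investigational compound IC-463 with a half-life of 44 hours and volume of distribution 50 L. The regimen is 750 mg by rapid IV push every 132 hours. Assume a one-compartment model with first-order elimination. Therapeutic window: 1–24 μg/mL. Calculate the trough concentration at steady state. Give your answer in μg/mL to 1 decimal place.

τ = 132 h = 3 half-lives, so f = (1/2)^3 = 0.125.
At steady state, R = 1/(1 − 0.125) = 8/7.
Single-dose peak C₀ = D/Vd = 750/50 = 15 μg/mL.
Steady-state peak Cmax,ss = C₀·R = 15 × 8/7 ≈ 17.143 μg/mL.
Steady-state trough Cmin,ss = Cmax,ss·f ≈ 17.143 × 0.125 ≈ 2.143 μg/mL.
Trough 2.1 μg/mL vs MEC 1 μg/mL: adequate.

2.1 μg/mL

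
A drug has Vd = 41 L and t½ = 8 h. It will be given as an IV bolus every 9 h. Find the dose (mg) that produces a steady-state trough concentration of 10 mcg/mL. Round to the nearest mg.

484 mg

τ/t½ = 9/8 ≈ 1.125, so f = (1/2)^(9/8) ≈ 0.458502.
Cmin,ss = (D/Vd)·f/(1−f), so D = Cmin,ss·Vd·(1−f)/f.
D = 10 × 41 × (1−f)/f ≈ 10 × 41 × 1.18102 ≈ 484.22 mg.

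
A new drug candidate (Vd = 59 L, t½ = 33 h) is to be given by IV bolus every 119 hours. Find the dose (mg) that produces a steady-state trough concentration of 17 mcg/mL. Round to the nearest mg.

τ/t½ = 119/33 ≈ 3.6061, so f = (1/2)^(119/33) ≈ 0.082124.
Cmin,ss = (D/Vd)·f/(1−f), so D = Cmin,ss·Vd·(1−f)/f.
D = 17 × 59 × (1−f)/f ≈ 17 × 59 × 11.17671 ≈ 11210.24 mg.

11210 mg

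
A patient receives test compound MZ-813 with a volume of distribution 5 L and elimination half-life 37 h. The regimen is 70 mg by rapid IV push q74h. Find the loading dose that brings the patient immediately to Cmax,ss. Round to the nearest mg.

93 mg

f = (1/2)^(74/37) ≈ 0.250000; accumulation ratio R = 1/(1−f) ≈ 1.33333.
Loading dose to hit Cmax,ss on first dose: D_load = D_maint·R ≈ 70 × 1.33333 ≈ 93.33 mg.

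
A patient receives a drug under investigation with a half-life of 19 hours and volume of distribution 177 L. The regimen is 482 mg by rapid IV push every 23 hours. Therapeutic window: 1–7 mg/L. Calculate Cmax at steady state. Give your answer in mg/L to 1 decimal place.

4.8 mg/L

Over one 23-h interval, 23/19 ≈ 1.2105 half-lives elapse, leaving f ≈ 0.4321 of each dose.
Accumulation ratio R = 1/(1 − f) ≈ 1/0.5679 ≈ 1.7609.
Each bolus raises the concentration by D/Vd = 482/177 ≈ 2.723 mg/L.
Steady-state peak Cmax,ss = C₀·R ≈ 2.723 × 1.7609 ≈ 4.795 mg/L.
Peak 4.8 mg/L vs MTC 7 mg/L: below toxic threshold.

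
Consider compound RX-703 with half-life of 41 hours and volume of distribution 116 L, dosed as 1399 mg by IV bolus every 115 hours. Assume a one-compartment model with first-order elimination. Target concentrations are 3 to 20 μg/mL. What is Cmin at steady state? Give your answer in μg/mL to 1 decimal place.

k = ln2/t½ = ln2/41 ≈ 0.016906 h⁻¹; fraction remaining f = e^(−kτ) = e^(−0.016906×115) ≈ 0.1431.
Single-dose peak C₀ = D/Vd = 1399/116 ≈ 12.060 μg/mL.
Steady-state trough Cmin,ss = C₀·f/(1−f) ≈ 12.060 × 0.1431/0.8569 ≈ 2.014 μg/mL.
Trough 2.0 μg/mL vs MEC 3 μg/mL: subtherapeutic.

2.0 μg/mL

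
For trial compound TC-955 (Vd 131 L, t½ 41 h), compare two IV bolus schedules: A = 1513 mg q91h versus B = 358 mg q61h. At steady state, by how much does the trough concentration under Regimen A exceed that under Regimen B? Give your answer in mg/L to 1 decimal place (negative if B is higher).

Regimen A: f = (1/2)^(91/41) ≈ 0.2147; Cmin,ss = (1513/131)·f/(1−f) ≈ 3.158 mg/L.
Regimen B: f = (1/2)^(61/41) ≈ 0.3566; Cmin,ss = (358/131)·f/(1−f) ≈ 1.515 mg/L.
Difference ≈ 3.158 − 1.515 ≈ 1.643 mg/L.

1.6 mg/L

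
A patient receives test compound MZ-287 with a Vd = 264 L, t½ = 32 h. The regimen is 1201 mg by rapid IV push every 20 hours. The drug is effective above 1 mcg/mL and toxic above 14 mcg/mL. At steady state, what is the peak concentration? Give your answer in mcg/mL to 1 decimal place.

τ/t½ = 20/32 ≈ 0.625, so fraction remaining f = (1/2)^(20/32) ≈ 0.6484.
At steady state, accumulation factor R = 1/(1 − e^(−kτ)) ≈ 2.8441.
Single-dose peak C₀ = D/Vd = 1201/264 ≈ 4.549 mcg/mL.
Cmax,ss = C₀/(1 − f) ≈ 4.549/0.3516 ≈ 12.938 mcg/mL.
Peak 12.9 mcg/mL vs MTC 14 mcg/mL: below toxic threshold.

12.9 mcg/mL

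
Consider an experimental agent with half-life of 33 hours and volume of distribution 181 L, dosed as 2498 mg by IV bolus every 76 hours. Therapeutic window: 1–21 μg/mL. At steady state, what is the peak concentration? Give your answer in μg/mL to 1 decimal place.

17.3 μg/mL

Over one 76-h interval, 76/33 ≈ 2.303 half-lives elapse, leaving f ≈ 0.2026 of each dose.
Accumulation ratio R = 1/(1 − f) ≈ 1/0.7974 ≈ 1.2541.
Single-dose peak C₀ = D/Vd = 2498/181 ≈ 13.801 μg/mL.
Steady-state peak Cmax,ss = C₀·R ≈ 13.801 × 1.2541 ≈ 17.308 μg/mL.
Peak 17.3 μg/mL vs MTC 21 μg/mL: below toxic threshold.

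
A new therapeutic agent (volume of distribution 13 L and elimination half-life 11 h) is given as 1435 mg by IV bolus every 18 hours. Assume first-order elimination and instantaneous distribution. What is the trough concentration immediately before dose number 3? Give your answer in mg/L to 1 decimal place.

f = (1/2)^(τ/t½) = (1/2)^(18/11) ≈ 0.3217.
C₀ = D/Vd = 1435/13 ≈ 110.385 mg/L.
Before the 3rd dose, 2 doses have been given. Superposition: Cmin = C₀·(f + f²).
≈ 110.385 × (0.3217 + 0.1035) ≈ 110.385 × 0.4252 ≈ 46.936 mg/L.

46.9 mg/L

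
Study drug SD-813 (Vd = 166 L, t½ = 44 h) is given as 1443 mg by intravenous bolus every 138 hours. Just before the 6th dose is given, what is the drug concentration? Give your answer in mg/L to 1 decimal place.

f = (1/2)^(τ/t½) = (1/2)^(138/44) ≈ 0.1137.
C₀ = D/Vd = 1443/166 ≈ 8.693 mg/L.
Before the 6th dose, 5 doses have been given. Superposition: Cmin = C₀·(f + f² + … + f^5).
≈ 8.693 × (0.1137 + 0.0129 + 0.0015 + 0.0002 + 0.0000) ≈ 8.693 × 0.1283 ≈ 1.115 mg/L.

1.1 mg/L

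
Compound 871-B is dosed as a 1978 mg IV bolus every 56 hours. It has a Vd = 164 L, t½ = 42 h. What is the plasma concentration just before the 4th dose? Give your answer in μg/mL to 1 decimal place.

7.4 μg/mL

f = (1/2)^(τ/t½) = (1/2)^(56/42) ≈ 0.3969.
C₀ = D/Vd = 1978/164 ≈ 12.061 μg/mL.
Before the 4th dose, 3 doses have been given. Superposition: Cmin = C₀·(f + f² + … + f^3).
≈ 12.061 × (0.3969 + 0.1575 + 0.0625) ≈ 12.061 × 0.6169 ≈ 7.440 μg/mL.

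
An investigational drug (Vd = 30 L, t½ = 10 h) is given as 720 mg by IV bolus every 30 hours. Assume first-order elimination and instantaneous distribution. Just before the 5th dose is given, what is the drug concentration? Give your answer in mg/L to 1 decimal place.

3.4 mg/L

f = (1/2)^(τ/t½) = (1/2)^(30/10) ≈ 0.1250.
C₀ = D/Vd = 720/30 ≈ 24.000 mg/L.
Before the 5th dose, 4 doses have been given. Superposition: Cmin = C₀·(f + f² + … + f^4).
≈ 24.000 × (0.1250 + 0.0156 + 0.0020 + 0.0002) ≈ 24.000 × 0.1428 ≈ 3.427 mg/L.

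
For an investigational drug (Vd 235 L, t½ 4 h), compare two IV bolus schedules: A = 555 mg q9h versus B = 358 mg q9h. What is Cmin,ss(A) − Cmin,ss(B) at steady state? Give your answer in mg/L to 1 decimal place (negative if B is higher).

0.2 mg/L

Regimen A: f = (1/2)^(9/4) ≈ 0.2102; Cmin,ss = (555/235)·f/(1−f) ≈ 0.629 mg/L.
Regimen B: f = (1/2)^(9/4) ≈ 0.2102; Cmin,ss = (358/235)·f/(1−f) ≈ 0.405 mg/L.
Difference ≈ 0.629 − 0.405 ≈ 0.224 mg/L.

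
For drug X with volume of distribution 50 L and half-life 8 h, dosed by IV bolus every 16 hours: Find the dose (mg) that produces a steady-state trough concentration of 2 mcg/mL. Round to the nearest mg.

τ/t½ = 16/8 ≈ 2, so f = (1/2)^(16/8) ≈ 0.250000.
Cmin,ss = (D/Vd)·f/(1−f), so D = Cmin,ss·Vd·(1−f)/f.
D = 2 × 50 × (1−f)/f ≈ 2 × 50 × 3.00000 ≈ 300.00 mg.

300 mg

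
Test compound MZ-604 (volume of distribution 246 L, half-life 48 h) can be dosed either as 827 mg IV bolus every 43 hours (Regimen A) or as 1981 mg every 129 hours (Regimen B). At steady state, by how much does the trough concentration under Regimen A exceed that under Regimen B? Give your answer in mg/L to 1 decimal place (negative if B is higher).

2.4 mg/L

Regimen A: f = (1/2)^(43/48) ≈ 0.5374; Cmin,ss = (827/246)·f/(1−f) ≈ 3.905 mg/L.
Regimen B: f = (1/2)^(129/48) ≈ 0.1552; Cmin,ss = (1981/246)·f/(1−f) ≈ 1.479 mg/L.
Difference ≈ 3.905 − 1.479 ≈ 2.426 mg/L.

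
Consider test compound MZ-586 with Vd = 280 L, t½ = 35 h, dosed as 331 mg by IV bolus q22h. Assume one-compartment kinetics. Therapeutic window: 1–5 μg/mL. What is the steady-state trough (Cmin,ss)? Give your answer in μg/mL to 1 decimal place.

2.2 μg/mL

Over one 22-h interval, 22/35 ≈ 0.62857 half-lives elapse, leaving f ≈ 0.6468 of each dose.
Each bolus raises the concentration by D/Vd = 331/280 ≈ 1.182 μg/mL.
Steady-state trough Cmin,ss = C₀·f/(1−f) ≈ 1.182 × 0.6468/0.3532 ≈ 2.165 μg/mL.
Trough 2.2 μg/mL vs MEC 1 μg/mL: adequate.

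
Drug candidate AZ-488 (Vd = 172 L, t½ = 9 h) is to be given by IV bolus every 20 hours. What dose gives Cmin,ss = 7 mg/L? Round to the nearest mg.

4414 mg

τ/t½ = 20/9 ≈ 2.2222, so f = (1/2)^(20/9) ≈ 0.214311.
Cmin,ss = (D/Vd)·f/(1−f), so D = Cmin,ss·Vd·(1−f)/f.
D = 7 × 172 × (1−f)/f ≈ 7 × 172 × 3.66612 ≈ 4414.01 mg.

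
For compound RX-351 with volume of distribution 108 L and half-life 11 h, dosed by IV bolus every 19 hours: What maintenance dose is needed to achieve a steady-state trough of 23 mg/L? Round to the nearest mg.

τ/t½ = 19/11 ≈ 1.7273, so f = (1/2)^(19/11) ≈ 0.302022.
Cmin,ss = (D/Vd)·f/(1−f), so D = Cmin,ss·Vd·(1−f)/f.
D = 23 × 108 × (1−f)/f ≈ 23 × 108 × 2.31102 ≈ 5740.57 mg.

5741 mg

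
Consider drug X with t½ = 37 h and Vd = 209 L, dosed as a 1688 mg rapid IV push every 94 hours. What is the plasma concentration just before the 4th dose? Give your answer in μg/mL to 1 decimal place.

1.7 μg/mL

f = (1/2)^(τ/t½) = (1/2)^(94/37) ≈ 0.1719.
C₀ = D/Vd = 1688/209 ≈ 8.077 μg/mL.
Before the 4th dose, 3 doses have been given. Superposition: Cmin = C₀·(f + f² + … + f^3).
≈ 8.077 × (0.1719 + 0.0295 + 0.0051) ≈ 8.077 × 0.2065 ≈ 1.668 μg/mL.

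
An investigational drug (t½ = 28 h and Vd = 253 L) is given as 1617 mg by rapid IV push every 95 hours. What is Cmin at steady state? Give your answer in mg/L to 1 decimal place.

Over one 95-h interval, 95/28 ≈ 3.3929 half-lives elapse, leaving f ≈ 0.0952 of each dose.
Single-dose peak C₀ = D/Vd = 1617/253 ≈ 6.391 mg/L.
Steady-state trough Cmin,ss = C₀·f/(1−f) ≈ 6.391 × 0.0952/0.9048 ≈ 0.672 mg/L.

0.7 mg/L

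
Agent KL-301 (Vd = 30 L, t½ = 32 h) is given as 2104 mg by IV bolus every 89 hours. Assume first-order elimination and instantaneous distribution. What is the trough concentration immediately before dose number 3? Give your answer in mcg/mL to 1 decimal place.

11.7 mcg/mL

f = (1/2)^(τ/t½) = (1/2)^(89/32) ≈ 0.1455.
C₀ = D/Vd = 2104/30 ≈ 70.133 mcg/mL.
Before the 3rd dose, 2 doses have been given. Superposition: Cmin = C₀·(f + f²).
≈ 70.133 × (0.1455 + 0.0212) ≈ 70.133 × 0.1667 ≈ 11.691 mcg/mL.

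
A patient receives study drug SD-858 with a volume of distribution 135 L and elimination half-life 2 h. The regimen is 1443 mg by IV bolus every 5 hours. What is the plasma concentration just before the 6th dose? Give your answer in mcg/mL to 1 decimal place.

f = (1/2)^(τ/t½) = (1/2)^(5/2) ≈ 0.1768.
C₀ = D/Vd = 1443/135 ≈ 10.689 mcg/mL.
Before the 6th dose, 5 doses have been given. Superposition: Cmin = C₀·(f + f² + … + f^5).
≈ 10.689 × (0.1768 + 0.0313 + 0.0055 + 0.0010 + 0.0002) ≈ 10.689 × 0.2148 ≈ 2.296 mcg/mL.

2.3 mcg/mL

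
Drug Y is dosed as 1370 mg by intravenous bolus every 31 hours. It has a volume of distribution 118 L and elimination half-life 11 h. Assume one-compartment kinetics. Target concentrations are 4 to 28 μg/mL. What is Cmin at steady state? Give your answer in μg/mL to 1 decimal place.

Over one 31-h interval, 31/11 ≈ 2.8182 half-lives elapse, leaving f ≈ 0.1418 of each dose.
Accumulation ratio R = 1/(1 − f) ≈ 1/0.8582 ≈ 1.1652.
Each bolus raises the concentration by D/Vd = 1370/118 ≈ 11.610 μg/mL.
Cmax,ss = C₀/(1 − f) ≈ 11.610/0.8582 ≈ 13.528 μg/mL.
Steady-state trough Cmin,ss = Cmax,ss·f ≈ 13.528 × 0.1418 ≈ 1.918 μg/mL.
Trough 1.9 μg/mL vs MEC 4 μg/mL: subtherapeutic.

1.9 μg/mL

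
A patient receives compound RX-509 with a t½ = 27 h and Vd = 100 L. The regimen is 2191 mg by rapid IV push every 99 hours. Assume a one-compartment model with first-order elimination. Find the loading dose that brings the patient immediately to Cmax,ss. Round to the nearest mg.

f = (1/2)^(99/27) ≈ 0.078745; accumulation ratio R = 1/(1−f) ≈ 1.08548.
Loading dose to hit Cmax,ss on first dose: D_load = D_maint·R ≈ 2191 × 1.08548 ≈ 2378.29 mg.

2378 mg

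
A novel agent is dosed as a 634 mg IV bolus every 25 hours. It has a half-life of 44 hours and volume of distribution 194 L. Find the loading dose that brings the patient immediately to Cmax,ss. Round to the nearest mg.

1948 mg

f = (1/2)^(25/44) ≈ 0.674466; accumulation ratio R = 1/(1−f) ≈ 3.07188.
Loading dose to hit Cmax,ss on first dose: D_load = D_maint·R ≈ 634 × 3.07188 ≈ 1947.57 mg.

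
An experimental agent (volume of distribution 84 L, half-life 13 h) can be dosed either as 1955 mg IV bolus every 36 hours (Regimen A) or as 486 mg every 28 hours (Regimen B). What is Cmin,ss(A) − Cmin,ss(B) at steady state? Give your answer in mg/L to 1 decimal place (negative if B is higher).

Regimen A: f = (1/2)^(36/13) ≈ 0.1467; Cmin,ss = (1955/84)·f/(1−f) ≈ 4.001 mg/L.
Regimen B: f = (1/2)^(28/13) ≈ 0.2247; Cmin,ss = (486/84)·f/(1−f) ≈ 1.677 mg/L.
Difference ≈ 4.001 − 1.677 ≈ 2.324 mg/L.

2.3 mg/L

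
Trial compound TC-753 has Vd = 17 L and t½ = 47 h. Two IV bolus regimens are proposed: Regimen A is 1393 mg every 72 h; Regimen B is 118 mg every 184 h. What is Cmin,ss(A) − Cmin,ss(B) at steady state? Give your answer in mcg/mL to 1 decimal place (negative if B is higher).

42.8 mcg/mL

Regimen A: f = (1/2)^(72/47) ≈ 0.3458; Cmin,ss = (1393/17)·f/(1−f) ≈ 43.313 mcg/mL.
Regimen B: f = (1/2)^(184/47) ≈ 0.0663; Cmin,ss = (118/17)·f/(1−f) ≈ 0.493 mcg/mL.
Difference ≈ 43.313 − 0.493 ≈ 42.820 mcg/mL.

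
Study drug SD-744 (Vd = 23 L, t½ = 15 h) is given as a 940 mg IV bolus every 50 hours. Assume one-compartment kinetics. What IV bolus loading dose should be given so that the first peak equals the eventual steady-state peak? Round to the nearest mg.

f = (1/2)^(50/15) ≈ 0.099213; accumulation ratio R = 1/(1−f) ≈ 1.11014.
Loading dose to hit Cmax,ss on first dose: D_load = D_maint·R ≈ 940 × 1.11014 ≈ 1043.53 mg.

1044 mg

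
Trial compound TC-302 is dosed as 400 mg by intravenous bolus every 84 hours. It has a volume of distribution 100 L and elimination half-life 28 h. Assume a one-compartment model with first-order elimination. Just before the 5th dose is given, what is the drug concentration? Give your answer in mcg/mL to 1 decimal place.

f = (1/2)^(τ/t½) = (1/2)^(84/28) ≈ 0.1250.
C₀ = D/Vd = 400/100 ≈ 4.000 mcg/mL.
Before the 5th dose, 4 doses have been given. Superposition: Cmin = C₀·(f + f² + … + f^4).
≈ 4.000 × (0.1250 + 0.0156 + 0.0020 + 0.0002) ≈ 4.000 × 0.1428 ≈ 0.571 mcg/mL.

0.6 mcg/mL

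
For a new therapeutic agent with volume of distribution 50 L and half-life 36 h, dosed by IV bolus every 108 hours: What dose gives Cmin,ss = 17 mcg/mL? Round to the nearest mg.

τ/t½ = 108/36 ≈ 3, so f = (1/2)^(108/36) ≈ 0.125000.
Cmin,ss = (D/Vd)·f/(1−f), so D = Cmin,ss·Vd·(1−f)/f.
D = 17 × 50 × (1−f)/f ≈ 17 × 50 × 7.00000 ≈ 5950.00 mg.

5950 mg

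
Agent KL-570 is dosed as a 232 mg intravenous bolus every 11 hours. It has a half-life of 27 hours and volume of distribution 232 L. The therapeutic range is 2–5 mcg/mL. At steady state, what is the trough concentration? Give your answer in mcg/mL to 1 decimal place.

3.1 mcg/mL

τ/t½ = 11/27 ≈ 0.40741, so fraction remaining f = (1/2)^(11/27) ≈ 0.7540.
Single-dose peak C₀ = D/Vd = 232/232 ≈ 1.000 mcg/mL.
Steady-state trough Cmin,ss = C₀·f/(1−f) ≈ 1.000 × 0.7540/0.2460 ≈ 3.065 mcg/mL.
Trough 3.1 mcg/mL vs MEC 2 mcg/mL: adequate.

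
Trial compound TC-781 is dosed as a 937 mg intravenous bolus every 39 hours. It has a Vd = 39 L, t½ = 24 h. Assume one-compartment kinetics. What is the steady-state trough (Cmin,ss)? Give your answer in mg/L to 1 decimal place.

11.5 mg/L

Over one 39-h interval, 39/24 ≈ 1.625 half-lives elapse, leaving f ≈ 0.3242 of each dose.
At steady state, accumulation factor R = 1/(1 − e^(−kτ)) ≈ 1.4797.
Single-dose peak C₀ = D/Vd = 937/39 ≈ 24.026 mg/L.
Steady-state peak Cmax,ss = C₀·R ≈ 24.026 × 1.4797 ≈ 35.551 mg/L.
One interval later, Cmin,ss = Cmax,ss·e^(−kτ) ≈ 35.551 × 0.3242 ≈ 11.526 mg/L.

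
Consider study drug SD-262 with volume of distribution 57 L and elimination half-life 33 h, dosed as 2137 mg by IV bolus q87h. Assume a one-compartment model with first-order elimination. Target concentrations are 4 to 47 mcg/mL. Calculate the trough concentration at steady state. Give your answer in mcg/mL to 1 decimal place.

τ/t½ = 87/33 ≈ 2.6364, so fraction remaining f = (1/2)^(87/33) ≈ 0.1608.
Single-dose peak C₀ = D/Vd = 2137/57 ≈ 37.491 mcg/mL.
Steady-state trough Cmin,ss = C₀·f/(1−f) ≈ 37.491 × 0.1608/0.8392 ≈ 7.184 mcg/mL.
Trough 7.2 mcg/mL vs MEC 4 mcg/mL: adequate.

7.2 mcg/mL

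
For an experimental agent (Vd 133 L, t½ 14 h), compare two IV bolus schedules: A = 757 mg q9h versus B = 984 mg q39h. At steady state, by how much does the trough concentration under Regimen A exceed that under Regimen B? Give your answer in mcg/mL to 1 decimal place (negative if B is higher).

Regimen A: f = (1/2)^(9/14) ≈ 0.6404; Cmin,ss = (757/133)·f/(1−f) ≈ 10.136 mcg/mL.
Regimen B: f = (1/2)^(39/14) ≈ 0.1450; Cmin,ss = (984/133)·f/(1−f) ≈ 1.255 mcg/mL.
Difference ≈ 10.136 − 1.255 ≈ 8.881 mcg/mL.

8.9 mcg/mL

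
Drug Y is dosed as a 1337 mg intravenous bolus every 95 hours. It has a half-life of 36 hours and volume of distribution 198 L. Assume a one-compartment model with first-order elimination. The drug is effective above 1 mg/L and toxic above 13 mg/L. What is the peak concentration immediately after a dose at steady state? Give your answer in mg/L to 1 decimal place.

Over one 95-h interval, 95/36 ≈ 2.6389 half-lives elapse, leaving f ≈ 0.1606 of each dose.
At steady state, accumulation factor R = 1/(1 − e^(−kτ)) ≈ 1.1913.
Each bolus raises the concentration by D/Vd = 1337/198 ≈ 6.753 mg/L.
Steady-state peak Cmax,ss = C₀·R ≈ 6.753 × 1.1913 ≈ 8.045 mg/L.
Peak 8.0 mg/L vs MTC 13 mg/L: below toxic threshold.

8.0 mg/L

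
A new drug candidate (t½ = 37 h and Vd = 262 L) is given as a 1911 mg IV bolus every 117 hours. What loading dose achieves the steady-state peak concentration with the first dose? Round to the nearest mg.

f = (1/2)^(117/37) ≈ 0.111711; accumulation ratio R = 1/(1−f) ≈ 1.12576.
Loading dose to hit Cmax,ss on first dose: D_load = D_maint·R ≈ 1911 × 1.12576 ≈ 2151.33 mg.

2151 mg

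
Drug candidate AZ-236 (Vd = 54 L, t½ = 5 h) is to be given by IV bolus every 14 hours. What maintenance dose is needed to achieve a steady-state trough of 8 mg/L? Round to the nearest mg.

τ/t½ = 14/5 ≈ 2.8, so f = (1/2)^(14/5) ≈ 0.143587.
Cmin,ss = (D/Vd)·f/(1−f), so D = Cmin,ss·Vd·(1−f)/f.
D = 8 × 54 × (1−f)/f ≈ 8 × 54 × 5.96442 ≈ 2576.63 mg.

2577 mg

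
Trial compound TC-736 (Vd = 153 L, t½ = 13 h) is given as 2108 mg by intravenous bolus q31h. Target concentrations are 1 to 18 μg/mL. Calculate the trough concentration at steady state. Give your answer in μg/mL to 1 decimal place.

3.3 μg/mL

Over one 31-h interval, 31/13 ≈ 2.3846 half-lives elapse, leaving f ≈ 0.1915 of each dose.
Each bolus raises the concentration by D/Vd = 2108/153 ≈ 13.778 μg/mL.
Steady-state trough Cmin,ss = C₀·f/(1−f) ≈ 13.778 × 0.1915/0.8085 ≈ 3.263 μg/mL.
Trough 3.3 μg/mL vs MEC 1 μg/mL: adequate.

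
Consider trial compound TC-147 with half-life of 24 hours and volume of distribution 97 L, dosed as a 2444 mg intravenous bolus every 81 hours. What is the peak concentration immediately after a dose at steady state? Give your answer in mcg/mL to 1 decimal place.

k = ln2/t½ = ln2/24 ≈ 0.028881 h⁻¹; fraction remaining f = e^(−kτ) = e^(−0.028881×81) ≈ 0.0964.
At steady state, accumulation factor R = 1/(1 − e^(−kτ)) ≈ 1.1067.
Each bolus raises the concentration by D/Vd = 2444/97 ≈ 25.196 mcg/mL.
Cmax,ss = C₀/(1 − f) ≈ 25.196/0.9036 ≈ 27.884 mcg/mL.

27.9 mcg/mL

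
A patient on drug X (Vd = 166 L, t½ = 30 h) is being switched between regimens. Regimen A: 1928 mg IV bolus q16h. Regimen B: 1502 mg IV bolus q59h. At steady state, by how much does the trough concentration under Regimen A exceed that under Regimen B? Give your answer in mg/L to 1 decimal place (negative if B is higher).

22.9 mg/L

Regimen A: f = (1/2)^(16/30) ≈ 0.6910; Cmin,ss = (1928/166)·f/(1−f) ≈ 25.973 mg/L.
Regimen B: f = (1/2)^(59/30) ≈ 0.2558; Cmin,ss = (1502/166)·f/(1−f) ≈ 3.110 mg/L.
Difference ≈ 25.973 − 3.110 ≈ 22.863 mg/L.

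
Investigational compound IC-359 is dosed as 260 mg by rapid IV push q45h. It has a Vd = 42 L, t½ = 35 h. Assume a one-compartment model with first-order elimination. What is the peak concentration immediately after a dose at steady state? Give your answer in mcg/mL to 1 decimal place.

k = ln2/t½ = ln2/35 ≈ 0.019804 h⁻¹; fraction remaining f = e^(−kτ) = e^(−0.019804×45) ≈ 0.4102.
At steady state, accumulation factor R = 1/(1 − e^(−kτ)) ≈ 1.6955.
Each bolus raises the concentration by D/Vd = 260/42 ≈ 6.190 mcg/mL.
Steady-state peak Cmax,ss = C₀·R ≈ 6.190 × 1.6955 ≈ 10.495 mcg/mL.

10.5 mcg/mL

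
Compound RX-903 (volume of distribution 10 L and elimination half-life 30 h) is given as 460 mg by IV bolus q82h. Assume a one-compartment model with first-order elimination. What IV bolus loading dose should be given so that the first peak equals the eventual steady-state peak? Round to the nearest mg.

f = (1/2)^(82/30) ≈ 0.150378; accumulation ratio R = 1/(1−f) ≈ 1.17699.
Loading dose to hit Cmax,ss on first dose: D_load = D_maint·R ≈ 460 × 1.17699 ≈ 541.42 mg.

541 mg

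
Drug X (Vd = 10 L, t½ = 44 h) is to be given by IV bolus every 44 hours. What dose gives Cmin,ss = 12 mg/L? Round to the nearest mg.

120 mg

τ/t½ = 44/44 ≈ 1, so f = (1/2)^(44/44) ≈ 0.500000.
Cmin,ss = (D/Vd)·f/(1−f), so D = Cmin,ss·Vd·(1−f)/f.
D = 12 × 10 × (1−f)/f ≈ 12 × 10 × 1.00000 ≈ 120.00 mg.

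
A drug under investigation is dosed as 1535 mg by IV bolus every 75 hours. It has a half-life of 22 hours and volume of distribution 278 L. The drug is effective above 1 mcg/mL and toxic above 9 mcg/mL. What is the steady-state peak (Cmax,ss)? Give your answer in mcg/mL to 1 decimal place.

6.1 mcg/mL

k = ln2/t½ = ln2/22 ≈ 0.031507 h⁻¹; fraction remaining f = e^(−kτ) = e^(−0.031507×75) ≈ 0.0941.
At steady state, accumulation factor R = 1/(1 − e^(−kτ)) ≈ 1.1039.
Single-dose peak C₀ = D/Vd = 1535/278 ≈ 5.522 mcg/mL.
Cmax,ss = C₀/(1 − f) ≈ 5.522/0.9059 ≈ 6.096 mcg/mL.
Peak 6.1 mcg/mL vs MTC 9 mcg/mL: below toxic threshold.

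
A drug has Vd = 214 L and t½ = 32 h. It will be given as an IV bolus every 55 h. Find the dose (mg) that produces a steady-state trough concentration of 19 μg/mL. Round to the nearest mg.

9317 mg

τ/t½ = 55/32 ≈ 1.7188, so f = (1/2)^(55/32) ≈ 0.303812.
Cmin,ss = (D/Vd)·f/(1−f), so D = Cmin,ss·Vd·(1−f)/f.
D = 19 × 214 × (1−f)/f ≈ 19 × 214 × 2.29151 ≈ 9317.28 mg.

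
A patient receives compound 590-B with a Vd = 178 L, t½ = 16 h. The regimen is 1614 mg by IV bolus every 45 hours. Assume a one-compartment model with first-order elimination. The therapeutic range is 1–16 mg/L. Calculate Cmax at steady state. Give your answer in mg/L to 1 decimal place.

τ/t½ = 45/16 ≈ 2.8125, so fraction remaining f = (1/2)^(45/16) ≈ 0.1423.
At steady state, accumulation factor R = 1/(1 − e^(−kτ)) ≈ 1.1659.
Single-dose peak C₀ = D/Vd = 1614/178 ≈ 9.067 mg/L.
Steady-state peak Cmax,ss = C₀·R ≈ 9.067 × 1.1659 ≈ 10.571 mg/L.
Peak 10.6 mg/L vs MTC 16 mg/L: below toxic threshold.

10.6 mg/L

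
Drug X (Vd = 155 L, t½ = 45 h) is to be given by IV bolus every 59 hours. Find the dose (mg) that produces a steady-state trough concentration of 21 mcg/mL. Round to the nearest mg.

τ/t½ = 59/45 ≈ 1.3111, so f = (1/2)^(59/45) ≈ 0.403010.
Cmin,ss = (D/Vd)·f/(1−f), so D = Cmin,ss·Vd·(1−f)/f.
D = 21 × 155 × (1−f)/f ≈ 21 × 155 × 1.48133 ≈ 4821.73 mg.

4822 mg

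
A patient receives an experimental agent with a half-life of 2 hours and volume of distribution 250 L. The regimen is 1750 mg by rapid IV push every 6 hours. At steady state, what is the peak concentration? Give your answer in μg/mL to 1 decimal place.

8.0 μg/mL

The dosing interval is 3 half-lives, so f = 2^(−3) = 0.125.
At steady state, R = 1/(1 − 0.125) = 8/7.
Single-dose peak C₀ = D/Vd = 1750/250 = 7 μg/mL.
Steady-state peak Cmax,ss = C₀·R = 7 × 8/7 ≈ 8.000 μg/mL.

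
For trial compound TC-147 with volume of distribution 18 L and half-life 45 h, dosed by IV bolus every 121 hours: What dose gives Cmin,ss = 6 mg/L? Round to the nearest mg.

588 mg

τ/t½ = 121/45 ≈ 2.6889, so f = (1/2)^(121/45) ≈ 0.155083.
Cmin,ss = (D/Vd)·f/(1−f), so D = Cmin,ss·Vd·(1−f)/f.
D = 6 × 18 × (1−f)/f ≈ 6 × 18 × 5.44816 ≈ 588.40 mg.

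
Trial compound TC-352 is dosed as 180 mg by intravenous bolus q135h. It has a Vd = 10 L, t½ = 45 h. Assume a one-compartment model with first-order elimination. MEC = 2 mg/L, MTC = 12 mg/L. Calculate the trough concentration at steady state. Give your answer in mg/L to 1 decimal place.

τ = 135 h = 3 half-lives, so f = (1/2)^3 = 0.125.
Accumulation ratio R = 1/(1 − f) = 1/0.875 = 8/7.
Single-dose peak C₀ = D/Vd = 180/10 = 18 mg/L.
Steady-state peak Cmax,ss = C₀·R = 18 × 8/7 ≈ 20.571 mg/L.
Steady-state trough Cmin,ss = Cmax,ss·f ≈ 20.571 × 0.125 ≈ 2.571 mg/L.
Trough 2.6 mg/L vs MEC 2 mg/L: adequate.

2.6 mg/L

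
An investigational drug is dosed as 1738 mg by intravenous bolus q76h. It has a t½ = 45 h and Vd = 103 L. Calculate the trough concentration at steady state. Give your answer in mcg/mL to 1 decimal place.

7.6 mcg/mL

τ/t½ = 76/45 ≈ 1.6889, so fraction remaining f = (1/2)^(76/45) ≈ 0.3102.
Single-dose peak C₀ = D/Vd = 1738/103 ≈ 16.874 mcg/mL.
Steady-state trough Cmin,ss = C₀·f/(1−f) ≈ 16.874 × 0.3102/0.6898 ≈ 7.588 mcg/mL.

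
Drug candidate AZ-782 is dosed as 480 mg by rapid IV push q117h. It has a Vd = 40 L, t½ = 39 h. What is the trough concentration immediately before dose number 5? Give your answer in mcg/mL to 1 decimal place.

f = (1/2)^(τ/t½) = (1/2)^(117/39) ≈ 0.1250.
C₀ = D/Vd = 480/40 ≈ 12.000 mcg/mL.
Before the 5th dose, 4 doses have been given. Superposition: Cmin = C₀·(f + f² + … + f^4).
≈ 12.000 × (0.1250 + 0.0156 + 0.0020 + 0.0002) ≈ 12.000 × 0.1428 ≈ 1.714 mcg/mL.

1.7 mcg/mL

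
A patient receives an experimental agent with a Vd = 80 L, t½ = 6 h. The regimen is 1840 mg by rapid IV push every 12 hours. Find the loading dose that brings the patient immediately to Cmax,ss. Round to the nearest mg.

2453 mg

f = (1/2)^(12/6) ≈ 0.250000; accumulation ratio R = 1/(1−f) ≈ 1.33333.
Loading dose to hit Cmax,ss on first dose: D_load = D_maint·R ≈ 1840 × 1.33333 ≈ 2453.33 mg.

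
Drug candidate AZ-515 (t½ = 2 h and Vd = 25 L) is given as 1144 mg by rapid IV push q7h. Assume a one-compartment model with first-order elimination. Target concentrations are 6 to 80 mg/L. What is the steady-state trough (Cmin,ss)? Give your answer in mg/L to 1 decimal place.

4.4 mg/L

k = ln2/t½ = ln2/2 ≈ 0.346574 h⁻¹; fraction remaining f = e^(−kτ) = e^(−0.346574×7) ≈ 0.0884.
Accumulation ratio R = 1/(1 − f) ≈ 1/0.9116 ≈ 1.0970.
Single-dose peak C₀ = D/Vd = 1144/25 ≈ 45.760 mg/L.
Steady-state peak Cmax,ss = C₀·R ≈ 45.760 × 1.0970 ≈ 50.199 mg/L.
One interval later, Cmin,ss = Cmax,ss·e^(−kτ) ≈ 50.199 × 0.0884 ≈ 4.438 mg/L.
Trough 4.4 mg/L vs MEC 6 mg/L: subtherapeutic.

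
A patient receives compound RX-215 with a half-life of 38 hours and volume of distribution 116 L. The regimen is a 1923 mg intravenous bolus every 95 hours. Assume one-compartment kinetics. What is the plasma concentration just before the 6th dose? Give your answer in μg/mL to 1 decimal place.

3.6 μg/mL

f = (1/2)^(τ/t½) = (1/2)^(95/38) ≈ 0.1768.
C₀ = D/Vd = 1923/116 ≈ 16.578 μg/mL.
Before the 6th dose, 5 doses have been given. Superposition: Cmin = C₀·(f + f² + … + f^5).
≈ 16.578 × (0.1768 + 0.0313 + 0.0055 + 0.0010 + 0.0002) ≈ 16.578 × 0.2148 ≈ 3.561 μg/mL.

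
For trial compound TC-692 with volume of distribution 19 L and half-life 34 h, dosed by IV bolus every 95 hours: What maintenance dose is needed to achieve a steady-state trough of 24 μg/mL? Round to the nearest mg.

τ/t½ = 95/34 ≈ 2.7941, so f = (1/2)^(95/34) ≈ 0.144174.
Cmin,ss = (D/Vd)·f/(1−f), so D = Cmin,ss·Vd·(1−f)/f.
D = 24 × 19 × (1−f)/f ≈ 24 × 19 × 5.93606 ≈ 2706.84 mg.

2707 mg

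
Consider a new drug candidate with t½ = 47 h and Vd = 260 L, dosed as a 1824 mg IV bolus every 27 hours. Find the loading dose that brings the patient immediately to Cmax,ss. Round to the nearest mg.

5553 mg

f = (1/2)^(27/47) ≈ 0.671534; accumulation ratio R = 1/(1−f) ≈ 3.04446.
Loading dose to hit Cmax,ss on first dose: D_load = D_maint·R ≈ 1824 × 3.04446 ≈ 5553.10 mg.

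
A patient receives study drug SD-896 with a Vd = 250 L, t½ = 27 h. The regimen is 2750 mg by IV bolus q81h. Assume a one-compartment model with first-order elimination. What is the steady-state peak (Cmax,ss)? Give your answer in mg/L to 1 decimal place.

τ = 81 h = 3 half-lives, so f = (1/2)^3 = 0.125.
Accumulation ratio R = 1/(1 − f) = 1/0.875 = 8/7.
Single-dose peak C₀ = D/Vd = 2750/250 = 11 mg/L.
Steady-state peak Cmax,ss = C₀·R = 11 × 8/7 ≈ 12.571 mg/L.

12.6 mg/L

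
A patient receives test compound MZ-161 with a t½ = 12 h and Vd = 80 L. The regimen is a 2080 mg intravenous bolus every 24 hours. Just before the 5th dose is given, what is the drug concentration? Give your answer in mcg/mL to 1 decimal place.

f = (1/2)^(τ/t½) = (1/2)^(24/12) ≈ 0.2500.
C₀ = D/Vd = 2080/80 ≈ 26.000 mcg/mL.
Before the 5th dose, 4 doses have been given. Superposition: Cmin = C₀·(f + f² + … + f^4).
≈ 26.000 × (0.2500 + 0.0625 + 0.0156 + 0.0039) ≈ 26.000 × 0.3320 ≈ 8.632 mcg/mL.

8.6 mcg/mL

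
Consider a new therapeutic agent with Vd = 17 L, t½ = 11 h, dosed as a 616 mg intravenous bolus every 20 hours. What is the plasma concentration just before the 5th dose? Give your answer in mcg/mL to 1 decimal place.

f = (1/2)^(τ/t½) = (1/2)^(20/11) ≈ 0.2836.
C₀ = D/Vd = 616/17 ≈ 36.235 mcg/mL.
Before the 5th dose, 4 doses have been given. Superposition: Cmin = C₀·(f + f² + … + f^4).
≈ 36.235 × (0.2836 + 0.0804 + 0.0228 + 0.0065) ≈ 36.235 × 0.3933 ≈ 14.251 mcg/mL.

14.3 mcg/mL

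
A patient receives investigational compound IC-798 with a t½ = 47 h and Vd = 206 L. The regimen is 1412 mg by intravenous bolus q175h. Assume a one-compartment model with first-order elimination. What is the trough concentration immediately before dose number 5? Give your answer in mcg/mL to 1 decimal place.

f = (1/2)^(τ/t½) = (1/2)^(175/47) ≈ 0.0757.
C₀ = D/Vd = 1412/206 ≈ 6.854 mcg/mL.
Before the 5th dose, 4 doses have been given. Superposition: Cmin = C₀·(f + f² + … + f^4).
≈ 6.854 × (0.0757 + 0.0057 + 0.0004 + 0.0000) ≈ 6.854 × 0.0818 ≈ 0.561 mcg/mL.

0.6 mcg/mL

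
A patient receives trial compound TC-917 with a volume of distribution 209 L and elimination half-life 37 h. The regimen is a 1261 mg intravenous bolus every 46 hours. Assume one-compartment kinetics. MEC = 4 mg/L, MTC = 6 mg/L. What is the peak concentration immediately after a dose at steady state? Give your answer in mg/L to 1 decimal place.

Over one 46-h interval, 46/37 ≈ 1.2432 half-lives elapse, leaving f ≈ 0.4224 of each dose.
At steady state, accumulation factor R = 1/(1 − e^(−kτ)) ≈ 1.7313.
Single-dose peak C₀ = D/Vd = 1261/209 ≈ 6.033 mg/L.
Cmax,ss = C₀/(1 − f) ≈ 6.033/0.5776 ≈ 10.445 mg/L.
Peak 10.4 mg/L vs MTC 6 mg/L: exceeds toxic threshold.

10.4 mg/L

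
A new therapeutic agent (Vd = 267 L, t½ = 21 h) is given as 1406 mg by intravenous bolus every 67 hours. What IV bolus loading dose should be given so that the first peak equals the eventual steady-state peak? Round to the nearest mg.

1579 mg

f = (1/2)^(67/21) ≈ 0.109540; accumulation ratio R = 1/(1−f) ≈ 1.12302.
Loading dose to hit Cmax,ss on first dose: D_load = D_maint·R ≈ 1406 × 1.12302 ≈ 1578.97 mg.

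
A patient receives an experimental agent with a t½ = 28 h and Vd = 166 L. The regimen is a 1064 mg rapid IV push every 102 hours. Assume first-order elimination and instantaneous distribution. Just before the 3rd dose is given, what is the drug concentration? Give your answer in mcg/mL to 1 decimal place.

f = (1/2)^(τ/t½) = (1/2)^(102/28) ≈ 0.0801.
C₀ = D/Vd = 1064/166 ≈ 6.410 mcg/mL.
Before the 3rd dose, 2 doses have been given. Superposition: Cmin = C₀·(f + f²).
≈ 6.410 × (0.0801 + 0.0064) ≈ 6.410 × 0.0865 ≈ 0.554 mcg/mL.

0.6 mcg/mL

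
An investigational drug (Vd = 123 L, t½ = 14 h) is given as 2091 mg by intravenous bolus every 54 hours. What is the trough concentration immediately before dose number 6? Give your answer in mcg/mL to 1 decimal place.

1.3 mcg/mL

f = (1/2)^(τ/t½) = (1/2)^(54/14) ≈ 0.0690.
C₀ = D/Vd = 2091/123 ≈ 17.000 mcg/mL.
Before the 6th dose, 5 doses have been given. Superposition: Cmin = C₀·(f + f² + … + f^5).
≈ 17.000 × (0.0690 + 0.0048 + 0.0003 + 0.0000 + 0.0000) ≈ 17.000 × 0.0741 ≈ 1.260 mcg/mL.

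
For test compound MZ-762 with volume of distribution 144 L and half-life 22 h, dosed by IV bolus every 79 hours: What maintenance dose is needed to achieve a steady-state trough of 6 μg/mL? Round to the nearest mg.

9547 mg

τ/t½ = 79/22 ≈ 3.5909, so f = (1/2)^(79/22) ≈ 0.082991.
Cmin,ss = (D/Vd)·f/(1−f), so D = Cmin,ss·Vd·(1−f)/f.
D = 6 × 144 × (1−f)/f ≈ 6 × 144 × 11.04950 ≈ 9546.77 mg.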